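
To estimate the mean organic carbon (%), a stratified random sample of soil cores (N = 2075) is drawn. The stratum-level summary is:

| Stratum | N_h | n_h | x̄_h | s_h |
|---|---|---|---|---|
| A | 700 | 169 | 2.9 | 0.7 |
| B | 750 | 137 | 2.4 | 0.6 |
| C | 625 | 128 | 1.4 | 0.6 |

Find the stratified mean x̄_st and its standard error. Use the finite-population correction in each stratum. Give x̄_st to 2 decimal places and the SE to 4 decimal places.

x̄_st = Σ W_h x̄_h = (700·2.9 + 750·2.4 + 625·1.4)/2075 = 2.26747
V̂(x̄_st) = Σ W_h² (1 − n_h/N_h) s_h²/n_h, with W_h = N_h/N and N = 2075:
  stratum A: (700/2075)²·(1 − 169/700)·0.7²/169 = 0.000250303
  stratum B: (750/2075)²·(1 − 137/750)·0.6²/137 = 0.000280587
  stratum C: (625/2075)²·(1 − 128/625)·0.6²/128 = 0.000202905
V̂(x̄_st) = 0.000733795
SE(x̄_st) = √0.000733795 = 0.0270886

x̄_st ≈ 2.27, SE ≈ 0.0271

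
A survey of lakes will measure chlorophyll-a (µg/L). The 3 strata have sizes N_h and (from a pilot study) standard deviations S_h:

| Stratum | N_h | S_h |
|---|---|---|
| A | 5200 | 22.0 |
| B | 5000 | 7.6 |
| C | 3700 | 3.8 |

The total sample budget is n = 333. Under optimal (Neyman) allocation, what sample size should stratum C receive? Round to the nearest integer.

28

Neyman allocation: n_h = n · N_h S_h / Σ N_i S_i, with n = 333.
  stratum A: N_h·S_h = 5200·22.0 = 114400.00
  stratum B: N_h·S_h = 5000·7.6 = 38000.00
  stratum C: N_h·S_h = 3700·3.8 = 14060.00
Σ N_h S_h = 166460.00
n for stratum C = 333·14060.00/166460.00 = 28.127 → 28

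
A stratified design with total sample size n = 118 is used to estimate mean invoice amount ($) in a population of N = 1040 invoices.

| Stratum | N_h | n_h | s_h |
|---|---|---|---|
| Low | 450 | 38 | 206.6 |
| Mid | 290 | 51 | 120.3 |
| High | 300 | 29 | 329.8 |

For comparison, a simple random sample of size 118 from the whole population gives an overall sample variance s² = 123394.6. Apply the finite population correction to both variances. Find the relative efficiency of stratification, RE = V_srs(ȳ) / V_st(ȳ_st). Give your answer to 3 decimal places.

RE ≈ 1.882

V̂(ȳ_st) = Σ W_h² (1 − n_h/N_h) s_h²/n_h, with W_h = N_h/N and N = 1040:
  stratum Low: (450/1040)²·(1 − 38/450)·206.6²/38 = 192.54
  stratum Mid: (290/1040)²·(1 − 51/290)·120.3²/51 = 18.184
  stratum High: (300/1040)²·(1 − 29/300)·329.8²/29 = 281.921
V_st = 492.644
V_srs = (1 − 118/1040)·123394.6/118 = 927.068
Relative efficiency = V_srs / V_st = 927.068/492.644 = 1.8818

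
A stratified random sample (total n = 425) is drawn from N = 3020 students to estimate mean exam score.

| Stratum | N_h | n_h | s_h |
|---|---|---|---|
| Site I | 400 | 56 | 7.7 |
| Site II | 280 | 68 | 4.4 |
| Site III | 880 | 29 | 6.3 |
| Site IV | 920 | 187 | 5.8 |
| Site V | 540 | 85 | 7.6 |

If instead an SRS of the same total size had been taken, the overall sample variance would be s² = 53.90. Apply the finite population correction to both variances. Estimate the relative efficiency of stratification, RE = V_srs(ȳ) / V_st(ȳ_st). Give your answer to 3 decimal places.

V̂(ȳ_st) = Σ W_h² (1 − n_h/N_h) s_h²/n_h, with W_h = N_h/N and N = 3020:
  stratum Site I: (400/3020)²·(1 − 56/400)·7.7²/56 = 0.0159734
  stratum Site II: (280/3020)²·(1 − 68/280)·4.4²/68 = 0.001853
  stratum Site III: (880/3020)²·(1 − 29/880)·6.3²/29 = 0.112378
  stratum Site IV: (920/3020)²·(1 − 187/920)·5.8²/187 = 0.0133012
  stratum Site V: (540/3020)²·(1 − 85/540)·7.6²/85 = 0.0183063
V_st = 0.161812
V_srs = (1 − 425/3020)·53.90/425 = 0.108976
Relative efficiency = V_srs / V_st = 0.108976/0.161812 = 0.6735

RE ≈ 0.673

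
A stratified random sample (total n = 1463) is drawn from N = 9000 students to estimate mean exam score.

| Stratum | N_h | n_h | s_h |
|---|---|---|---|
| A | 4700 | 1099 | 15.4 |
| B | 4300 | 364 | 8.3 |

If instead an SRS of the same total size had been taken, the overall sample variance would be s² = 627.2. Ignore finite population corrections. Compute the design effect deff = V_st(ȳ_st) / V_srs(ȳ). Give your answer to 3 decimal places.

deff ≈ 0.238

V̂(ȳ_st) = Σ W_h² s_h²/n_h, with W_h = N_h/N and N = 9000:
  stratum A: (4700/9000)²·15.4²/1099 = 0.0588511
  stratum B: (4300/9000)²·8.3²/364 = 0.0432023
V_st = 0.102053
V_srs = s²/n = 627.2/1463 = 0.428708
deff = V_st / V_srs = 0.102053/0.428708 = 0.2380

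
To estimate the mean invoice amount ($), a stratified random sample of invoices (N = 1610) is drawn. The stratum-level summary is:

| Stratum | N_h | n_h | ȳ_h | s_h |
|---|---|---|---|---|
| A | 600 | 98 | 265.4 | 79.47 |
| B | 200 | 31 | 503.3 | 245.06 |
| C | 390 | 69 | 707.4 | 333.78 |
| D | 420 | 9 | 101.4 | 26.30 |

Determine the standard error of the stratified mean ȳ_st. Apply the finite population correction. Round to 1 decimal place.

SE(ȳ_st) ≈ 10.8

V̂(ȳ_st) = Σ W_h² (1 − n_h/N_h) s_h²/n_h, with W_h = N_h/N and N = 1610:
  stratum A: (600/1610)²·(1 − 98/600)·79.47²/98 = 7.48831
  stratum B: (200/1610)²·(1 − 31/200)·245.06²/31 = 25.2609
  stratum C: (390/1610)²·(1 − 69/390)·333.78²/69 = 77.9811
  stratum D: (420/1610)²·(1 − 9/420)·26.30²/9 = 5.1181
V̂(ȳ_st) = 115.848
SE(ȳ_st) = √115.848 = 10.7633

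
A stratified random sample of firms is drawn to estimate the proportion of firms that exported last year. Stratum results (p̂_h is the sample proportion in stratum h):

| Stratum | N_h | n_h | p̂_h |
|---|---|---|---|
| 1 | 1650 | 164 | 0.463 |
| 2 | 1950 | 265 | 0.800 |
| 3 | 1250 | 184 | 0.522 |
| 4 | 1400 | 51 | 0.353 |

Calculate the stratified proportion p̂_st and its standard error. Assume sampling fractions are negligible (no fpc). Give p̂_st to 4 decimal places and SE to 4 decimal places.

N = 6250; stratum weights W_h = N_h/N.
p̂_st = Σ W_h p̂_h = (1650·0.463 + 1950·0.800 + 1250·0.522 + 1400·0.353)/6250 = 0.55530
V̂(p̂_st) = Σ W_h² p̂_h(1−p̂_h)/(n_h−1):
  stratum 1: (1650/6250)²·0.463·0.537/163 = 0.00010631
  stratum 2: (1950/6250)²·0.800·0.200/264 = 5.89964e-05
  stratum 3: (1250/6250)²·0.522·0.478/183 = 5.4539e-05
  stratum 4: (1400/6250)²·0.353·0.647/50 = 0.000229195
V̂(p̂_st) = 0.000449041; SE = √V̂ = 0.0211906

p̂_st ≈ 0.5553, SE ≈ 0.0212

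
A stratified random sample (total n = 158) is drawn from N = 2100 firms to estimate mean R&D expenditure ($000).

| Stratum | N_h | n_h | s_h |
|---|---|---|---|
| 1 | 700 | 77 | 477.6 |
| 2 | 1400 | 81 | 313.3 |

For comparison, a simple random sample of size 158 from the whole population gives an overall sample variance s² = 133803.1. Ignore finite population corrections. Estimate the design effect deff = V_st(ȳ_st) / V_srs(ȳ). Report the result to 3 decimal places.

V̂(ȳ_st) = Σ W_h² s_h²/n_h, with W_h = N_h/N and N = 2100:
  stratum 1: (700/2100)²·477.6²/77 = 329.151
  stratum 2: (1400/2100)²·313.3²/81 = 538.584
V_st = 867.735
V_srs = s²/n = 133803.1/158 = 846.855
deff = V_st / V_srs = 867.735/846.855 = 1.0247

deff ≈ 1.025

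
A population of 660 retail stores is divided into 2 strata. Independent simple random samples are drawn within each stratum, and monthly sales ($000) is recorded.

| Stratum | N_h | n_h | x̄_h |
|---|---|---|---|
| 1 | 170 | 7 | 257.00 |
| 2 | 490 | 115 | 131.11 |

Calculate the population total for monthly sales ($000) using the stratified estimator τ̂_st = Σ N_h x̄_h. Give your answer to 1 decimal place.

τ̂_st = Σ N_h x̄_h = 170·257.00 + 490·131.11 = 107933.9

τ̂_st ≈ 107933.9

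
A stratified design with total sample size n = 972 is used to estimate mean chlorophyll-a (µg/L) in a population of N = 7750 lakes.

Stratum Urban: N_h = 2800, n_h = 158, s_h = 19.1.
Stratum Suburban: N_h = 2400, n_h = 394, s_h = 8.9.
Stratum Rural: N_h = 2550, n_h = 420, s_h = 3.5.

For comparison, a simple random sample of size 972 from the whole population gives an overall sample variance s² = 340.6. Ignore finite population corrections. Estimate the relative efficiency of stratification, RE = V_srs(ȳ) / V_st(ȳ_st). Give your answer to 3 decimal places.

V̂(ȳ_st) = Σ W_h² s_h²/n_h, with W_h = N_h/N and N = 7750:
  stratum Urban: (2800/7750)²·19.1²/158 = 0.301385
  stratum Suburban: (2400/7750)²·8.9²/394 = 0.0192798
  stratum Rural: (2550/7750)²·3.5²/420 = 0.00315765
V_st = 0.323823
V_srs = s²/n = 340.6/972 = 0.350412
Relative efficiency = V_srs / V_st = 0.350412/0.323823 = 1.0821

RE ≈ 1.082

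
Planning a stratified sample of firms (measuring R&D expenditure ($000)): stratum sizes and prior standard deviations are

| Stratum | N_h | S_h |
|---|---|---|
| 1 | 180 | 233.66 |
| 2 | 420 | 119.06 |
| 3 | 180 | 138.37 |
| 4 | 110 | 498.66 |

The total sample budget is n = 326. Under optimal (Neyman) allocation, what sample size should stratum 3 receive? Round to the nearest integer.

47

Neyman allocation: n_h = n · N_h S_h / Σ N_i S_i, with n = 326.
  stratum 1: N_h·S_h = 180·233.66 = 42058.80
  stratum 2: N_h·S_h = 420·119.06 = 50005.20
  stratum 3: N_h·S_h = 180·138.37 = 24906.60
  stratum 4: N_h·S_h = 110·498.66 = 54852.60
Σ N_h S_h = 171823.20
n for stratum 3 = 326·24906.60/171823.20 = 47.255 → 47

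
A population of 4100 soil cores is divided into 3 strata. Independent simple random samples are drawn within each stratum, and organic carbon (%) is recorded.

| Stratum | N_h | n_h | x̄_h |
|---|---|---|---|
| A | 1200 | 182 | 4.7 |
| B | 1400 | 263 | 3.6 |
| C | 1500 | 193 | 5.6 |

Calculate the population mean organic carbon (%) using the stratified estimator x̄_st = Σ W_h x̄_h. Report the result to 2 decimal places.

N = Σ N_h = 4100. Stratum weights W_h = N_h/N.
x̄_st = (1200·4.7 + 1400·3.6 + 1500·5.6) / 4100 = 4.6537

x̄_st ≈ 4.65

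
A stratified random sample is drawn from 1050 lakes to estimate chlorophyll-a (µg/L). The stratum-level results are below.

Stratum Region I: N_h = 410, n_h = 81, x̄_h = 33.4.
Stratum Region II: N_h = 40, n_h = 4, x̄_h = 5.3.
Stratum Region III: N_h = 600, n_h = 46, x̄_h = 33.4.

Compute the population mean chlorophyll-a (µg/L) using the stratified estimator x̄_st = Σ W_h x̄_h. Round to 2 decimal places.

N = Σ N_h = 1050. Stratum weights W_h = N_h/N.
x̄_st = (410·33.4 + 40·5.3 + 600·33.4) / 1050 = 32.3295

x̄_st ≈ 32.33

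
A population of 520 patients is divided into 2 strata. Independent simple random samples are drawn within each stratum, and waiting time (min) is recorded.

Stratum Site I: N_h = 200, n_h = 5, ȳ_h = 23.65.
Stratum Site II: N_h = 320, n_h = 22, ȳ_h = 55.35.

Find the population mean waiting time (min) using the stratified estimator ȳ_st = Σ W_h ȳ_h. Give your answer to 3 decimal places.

N = Σ N_h = 520. Stratum weights W_h = N_h/N.
ȳ_st = (200·23.65 + 320·55.35) / 520 = 43.15769

ȳ_st ≈ 43.158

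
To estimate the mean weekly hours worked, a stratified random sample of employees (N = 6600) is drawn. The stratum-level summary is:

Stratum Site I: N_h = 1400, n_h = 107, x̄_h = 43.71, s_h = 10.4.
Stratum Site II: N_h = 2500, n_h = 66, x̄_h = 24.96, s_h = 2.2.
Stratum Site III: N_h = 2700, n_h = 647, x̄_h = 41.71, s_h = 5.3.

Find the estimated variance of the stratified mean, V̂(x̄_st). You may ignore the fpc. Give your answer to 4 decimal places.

V̂(x̄_st) ≈ 0.0633

V̂(x̄_st) = Σ W_h² s_h²/n_h, with W_h = N_h/N and N = 6600:
  stratum Site I: (1400/6600)²·10.4²/107 = 0.0454832
  stratum Site II: (2500/6600)²·2.2²/66 = 0.0105219
  stratum Site III: (2700/6600)²·5.3²/647 = 0.00726586
V̂(x̄_st) = 0.063271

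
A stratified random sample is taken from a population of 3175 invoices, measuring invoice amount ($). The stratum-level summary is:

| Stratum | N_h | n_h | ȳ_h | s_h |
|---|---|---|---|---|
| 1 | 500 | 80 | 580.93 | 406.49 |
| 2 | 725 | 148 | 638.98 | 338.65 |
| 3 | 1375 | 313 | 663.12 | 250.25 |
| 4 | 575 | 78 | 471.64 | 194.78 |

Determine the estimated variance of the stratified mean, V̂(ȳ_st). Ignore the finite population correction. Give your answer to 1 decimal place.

V̂(ȳ_st) = Σ W_h² s_h²/n_h, with W_h = N_h/N and N = 3175:
  stratum 1: (500/3175)²·406.49²/80 = 51.2227
  stratum 2: (725/3175)²·338.65²/148 = 40.4044
  stratum 3: (1375/3175)²·250.25²/313 = 37.5251
  stratum 4: (575/3175)²·194.78²/78 = 15.953
V̂(ȳ_st) = 145.105

V̂(ȳ_st) ≈ 145.1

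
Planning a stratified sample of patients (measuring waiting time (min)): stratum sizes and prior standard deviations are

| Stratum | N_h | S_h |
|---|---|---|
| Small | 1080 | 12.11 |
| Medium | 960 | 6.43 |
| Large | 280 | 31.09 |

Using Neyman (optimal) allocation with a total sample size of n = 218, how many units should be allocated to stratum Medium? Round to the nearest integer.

Neyman allocation: n_h = n · N_h S_h / Σ N_i S_i, with n = 218.
  stratum Small: N_h·S_h = 1080·12.11 = 13078.80
  stratum Medium: N_h·S_h = 960·6.43 = 6172.80
  stratum Large: N_h·S_h = 280·31.09 = 8705.20
Σ N_h S_h = 27956.80
n for stratum Medium = 218·6172.80/27956.80 = 48.134 → 48

48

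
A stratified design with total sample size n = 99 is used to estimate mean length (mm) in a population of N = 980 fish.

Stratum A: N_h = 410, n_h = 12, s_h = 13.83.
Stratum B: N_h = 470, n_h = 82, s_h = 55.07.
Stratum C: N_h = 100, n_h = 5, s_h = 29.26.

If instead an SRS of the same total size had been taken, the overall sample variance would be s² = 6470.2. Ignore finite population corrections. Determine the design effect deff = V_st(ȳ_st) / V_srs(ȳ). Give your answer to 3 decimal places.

deff ≈ 0.200

V̂(ȳ_st) = Σ W_h² s_h²/n_h, with W_h = N_h/N and N = 980:
  stratum A: (410/980)²·13.83²/12 = 2.78984
  stratum B: (470/980)²·55.07²/82 = 8.50668
  stratum C: (100/980)²·29.26²/5 = 1.7829
V_st = 13.0794
V_srs = s²/n = 6470.2/99 = 65.3556
deff = V_st / V_srs = 13.0794/65.3556 = 0.2001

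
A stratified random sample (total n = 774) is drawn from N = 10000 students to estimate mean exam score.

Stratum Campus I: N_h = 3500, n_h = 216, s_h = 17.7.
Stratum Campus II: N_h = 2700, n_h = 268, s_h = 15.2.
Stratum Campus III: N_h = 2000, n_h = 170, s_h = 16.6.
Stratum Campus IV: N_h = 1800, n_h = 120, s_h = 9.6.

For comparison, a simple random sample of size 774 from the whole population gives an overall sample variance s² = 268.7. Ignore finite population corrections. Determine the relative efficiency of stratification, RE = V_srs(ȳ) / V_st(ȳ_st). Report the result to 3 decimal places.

RE ≈ 1.051

V̂(ȳ_st) = Σ W_h² s_h²/n_h, with W_h = N_h/N and N = 10000:
  stratum Campus I: (3500/10000)²·17.7²/216 = 0.177676
  stratum Campus II: (2700/10000)²·15.2²/268 = 0.0628463
  stratum Campus III: (2000/10000)²·16.6²/170 = 0.0648376
  stratum Campus IV: (1800/10000)²·9.6²/120 = 0.0248832
V_st = 0.330243
V_srs = s²/n = 268.7/774 = 0.347158
Relative efficiency = V_srs / V_st = 0.347158/0.330243 = 1.0512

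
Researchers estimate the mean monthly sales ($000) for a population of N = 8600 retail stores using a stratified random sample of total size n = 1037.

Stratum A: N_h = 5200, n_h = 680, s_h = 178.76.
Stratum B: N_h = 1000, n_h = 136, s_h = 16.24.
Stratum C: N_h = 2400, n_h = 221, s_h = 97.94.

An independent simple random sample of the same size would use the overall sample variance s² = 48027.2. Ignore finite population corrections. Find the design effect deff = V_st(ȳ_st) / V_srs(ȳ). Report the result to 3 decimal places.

deff ≈ 0.445

V̂(ȳ_st) = Σ W_h² s_h²/n_h, with W_h = N_h/N and N = 8600:
  stratum A: (5200/8600)²·178.76²/680 = 17.1807
  stratum B: (1000/8600)²·16.24²/136 = 0.0262202
  stratum C: (2400/8600)²·97.94²/221 = 3.38029
V_st = 20.5872
V_srs = s²/n = 48027.2/1037 = 46.3136
deff = V_st / V_srs = 20.5872/46.3136 = 0.4445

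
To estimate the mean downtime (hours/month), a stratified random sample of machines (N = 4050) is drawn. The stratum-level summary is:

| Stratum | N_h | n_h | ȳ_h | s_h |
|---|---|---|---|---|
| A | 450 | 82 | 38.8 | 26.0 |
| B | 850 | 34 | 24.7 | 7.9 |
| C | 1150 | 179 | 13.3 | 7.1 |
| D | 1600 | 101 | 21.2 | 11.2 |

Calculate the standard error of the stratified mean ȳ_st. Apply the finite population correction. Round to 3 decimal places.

V̂(ȳ_st) = Σ W_h² (1 − n_h/N_h) s_h²/n_h, with W_h = N_h/N and N = 4050:
  stratum A: (450/4050)²·(1 − 82/450)·26.0²/82 = 0.0832306
  stratum B: (850/4050)²·(1 − 34/850)·7.9²/34 = 0.0776201
  stratum C: (1150/4050)²·(1 − 179/1150)·7.1²/179 = 0.0191721
  stratum D: (1600/4050)²·(1 − 101/1600)·11.2²/101 = 0.181604
V̂(ȳ_st) = 0.361627
SE(ȳ_st) = √0.361627 = 0.601354

SE(ȳ_st) ≈ 0.601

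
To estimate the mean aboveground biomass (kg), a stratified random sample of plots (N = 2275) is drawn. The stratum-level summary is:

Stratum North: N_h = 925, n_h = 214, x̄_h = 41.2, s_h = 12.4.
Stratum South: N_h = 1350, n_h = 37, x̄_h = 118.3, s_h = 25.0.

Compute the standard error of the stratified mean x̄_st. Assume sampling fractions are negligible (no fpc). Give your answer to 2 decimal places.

SE(x̄_st) ≈ 2.46

V̂(x̄_st) = Σ W_h² s_h²/n_h, with W_h = N_h/N and N = 2275:
  stratum North: (925/2275)²·12.4²/214 = 0.118782
  stratum South: (1350/2275)²·25.0²/37 = 5.94817
V̂(x̄_st) = 6.06695
SE(x̄_st) = √6.06695 = 2.46312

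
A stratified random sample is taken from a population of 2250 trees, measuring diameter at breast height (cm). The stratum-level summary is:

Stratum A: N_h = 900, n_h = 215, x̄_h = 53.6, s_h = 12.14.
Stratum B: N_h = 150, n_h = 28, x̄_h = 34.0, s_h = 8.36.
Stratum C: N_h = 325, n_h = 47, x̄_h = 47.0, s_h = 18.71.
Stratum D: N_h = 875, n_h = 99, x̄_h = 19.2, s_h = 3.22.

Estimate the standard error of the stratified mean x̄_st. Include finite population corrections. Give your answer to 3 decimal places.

V̂(x̄_st) = Σ W_h² (1 − n_h/N_h) s_h²/n_h, with W_h = N_h/N and N = 2250:
  stratum A: (900/2250)²·(1 − 215/900)·12.14²/215 = 0.083477
  stratum B: (150/2250)²·(1 − 28/150)·8.36²/28 = 0.00902278
  stratum C: (325/2250)²·(1 − 47/325)·18.71²/47 = 0.132927
  stratum D: (875/2250)²·(1 − 99/875)·3.22²/99 = 0.0140469
V̂(x̄_st) = 0.239474
SE(x̄_st) = √0.239474 = 0.48936

SE(x̄_st) ≈ 0.489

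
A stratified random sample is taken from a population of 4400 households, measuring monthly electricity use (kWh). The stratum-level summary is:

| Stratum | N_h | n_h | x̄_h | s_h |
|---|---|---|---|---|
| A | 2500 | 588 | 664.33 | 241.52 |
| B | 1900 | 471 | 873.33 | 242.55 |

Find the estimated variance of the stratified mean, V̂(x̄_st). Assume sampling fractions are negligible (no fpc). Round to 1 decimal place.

V̂(x̄_st) = Σ W_h² s_h²/n_h, with W_h = N_h/N and N = 4400:
  stratum A: (2500/4400)²·241.52²/588 = 32.0261
  stratum B: (1900/4400)²·242.55²/471 = 23.2908
V̂(x̄_st) = 55.3168

V̂(x̄_st) ≈ 55.3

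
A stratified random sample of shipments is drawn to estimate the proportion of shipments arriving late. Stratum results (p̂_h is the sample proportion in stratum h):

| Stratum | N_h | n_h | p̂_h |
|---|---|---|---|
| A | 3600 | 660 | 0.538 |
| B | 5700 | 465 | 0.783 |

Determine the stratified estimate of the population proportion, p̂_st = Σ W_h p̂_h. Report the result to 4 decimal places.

N = 9300; stratum weights W_h = N_h/N.
p̂_st = Σ W_h p̂_h = (3600·0.538 + 5700·0.783)/9300 = 0.68816

p̂_st ≈ 0.6882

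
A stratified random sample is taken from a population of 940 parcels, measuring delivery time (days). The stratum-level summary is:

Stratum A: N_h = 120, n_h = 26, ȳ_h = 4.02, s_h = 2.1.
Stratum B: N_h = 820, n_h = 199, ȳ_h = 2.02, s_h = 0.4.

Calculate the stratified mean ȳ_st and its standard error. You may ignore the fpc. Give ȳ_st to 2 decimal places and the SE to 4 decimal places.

ȳ_st = Σ W_h ȳ_h = (120·4.02 + 820·2.02)/940 = 2.27532
V̂(ȳ_st) = Σ W_h² s_h²/n_h, with W_h = N_h/N and N = 940:
  stratum A: (120/940)²·2.1²/26 = 0.00276422
  stratum B: (820/940)²·0.4²/199 = 0.000611841
V̂(ȳ_st) = 0.00337606
SE(ȳ_st) = √0.00337606 = 0.0581039

ȳ_st ≈ 2.28, SE ≈ 0.0581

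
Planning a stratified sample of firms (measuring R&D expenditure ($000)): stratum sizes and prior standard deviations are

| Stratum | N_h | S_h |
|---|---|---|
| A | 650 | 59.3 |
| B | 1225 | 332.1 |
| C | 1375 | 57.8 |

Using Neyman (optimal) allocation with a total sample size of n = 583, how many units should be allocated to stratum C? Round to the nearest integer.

88

Neyman allocation: n_h = n · N_h S_h / Σ N_i S_i, with n = 583.
  stratum A: N_h·S_h = 650·59.3 = 38545.00
  stratum B: N_h·S_h = 1225·332.1 = 406822.50
  stratum C: N_h·S_h = 1375·57.8 = 79475.00
Σ N_h S_h = 524842.50
n for stratum C = 583·79475.00/524842.50 = 88.282 → 88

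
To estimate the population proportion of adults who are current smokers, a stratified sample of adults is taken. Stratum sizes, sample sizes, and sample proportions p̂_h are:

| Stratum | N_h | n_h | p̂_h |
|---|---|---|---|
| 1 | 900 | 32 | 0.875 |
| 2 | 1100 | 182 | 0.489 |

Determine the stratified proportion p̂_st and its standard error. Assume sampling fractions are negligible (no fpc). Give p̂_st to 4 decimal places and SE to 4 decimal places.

N = 2000; stratum weights W_h = N_h/N.
p̂_st = Σ W_h p̂_h = (900·0.875 + 1100·0.489)/2000 = 0.66270
V̂(p̂_st) = Σ W_h² p̂_h(1−p̂_h)/(n_h−1):
  stratum 1: (900/2000)²·0.875·0.125/31 = 0.000714466
  stratum 2: (1100/2000)²·0.489·0.511/181 = 0.000417615
V̂(p̂_st) = 0.00113208; SE = √V̂ = 0.0336464

p̂_st ≈ 0.6627, SE ≈ 0.0336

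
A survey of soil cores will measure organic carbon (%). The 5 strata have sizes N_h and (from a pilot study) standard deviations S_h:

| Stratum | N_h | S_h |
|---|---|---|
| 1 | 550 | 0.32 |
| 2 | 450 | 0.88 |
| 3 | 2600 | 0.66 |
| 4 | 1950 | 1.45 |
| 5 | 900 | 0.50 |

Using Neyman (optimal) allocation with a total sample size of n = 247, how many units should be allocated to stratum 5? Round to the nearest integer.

20

Neyman allocation: n_h = n · N_h S_h / Σ N_i S_i, with n = 247.
  stratum 1: N_h·S_h = 550·0.32 = 176.00
  stratum 2: N_h·S_h = 450·0.88 = 396.00
  stratum 3: N_h·S_h = 2600·0.66 = 1716.00
  stratum 4: N_h·S_h = 1950·1.45 = 2827.50
  stratum 5: N_h·S_h = 900·0.50 = 450.00
Σ N_h S_h = 5565.50
n for stratum 5 = 247·450.00/5565.50 = 19.971 → 20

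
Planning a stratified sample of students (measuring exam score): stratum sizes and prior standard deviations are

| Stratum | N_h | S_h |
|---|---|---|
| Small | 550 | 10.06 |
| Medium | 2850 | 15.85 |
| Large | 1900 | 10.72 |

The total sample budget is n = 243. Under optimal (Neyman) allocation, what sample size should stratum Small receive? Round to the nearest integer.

Neyman allocation: n_h = n · N_h S_h / Σ N_i S_i, with n = 243.
  stratum Small: N_h·S_h = 550·10.06 = 5533.00
  stratum Medium: N_h·S_h = 2850·15.85 = 45172.50
  stratum Large: N_h·S_h = 1900·10.72 = 20368.00
Σ N_h S_h = 71073.50
n for stratum Small = 243·5533.00/71073.50 = 18.917 → 19

19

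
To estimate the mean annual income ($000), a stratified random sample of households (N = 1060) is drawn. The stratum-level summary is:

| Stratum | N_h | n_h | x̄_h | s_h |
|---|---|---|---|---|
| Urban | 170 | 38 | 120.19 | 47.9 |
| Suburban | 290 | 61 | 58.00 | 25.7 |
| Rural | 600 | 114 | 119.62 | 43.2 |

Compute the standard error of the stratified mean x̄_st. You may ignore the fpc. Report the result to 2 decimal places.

SE(x̄_st) ≈ 2.76

V̂(x̄_st) = Σ W_h² s_h²/n_h, with W_h = N_h/N and N = 1060:
  stratum Urban: (170/1060)²·47.9²/38 = 1.55301
  stratum Suburban: (290/1060)²·25.7²/61 = 0.81044
  stratum Rural: (600/1060)²·43.2²/114 = 5.2451
V̂(x̄_st) = 7.60854
SE(x̄_st) = √7.60854 = 2.75836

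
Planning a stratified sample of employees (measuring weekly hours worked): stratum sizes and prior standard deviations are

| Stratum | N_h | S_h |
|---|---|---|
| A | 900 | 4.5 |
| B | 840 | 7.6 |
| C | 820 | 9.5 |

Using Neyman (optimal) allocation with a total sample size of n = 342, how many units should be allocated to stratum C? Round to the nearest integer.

Neyman allocation: n_h = n · N_h S_h / Σ N_i S_i, with n = 342.
  stratum A: N_h·S_h = 900·4.5 = 4050.00
  stratum B: N_h·S_h = 840·7.6 = 6384.00
  stratum C: N_h·S_h = 820·9.5 = 7790.00
Σ N_h S_h = 18224.00
n for stratum C = 342·7790.00/18224.00 = 146.191 → 146

146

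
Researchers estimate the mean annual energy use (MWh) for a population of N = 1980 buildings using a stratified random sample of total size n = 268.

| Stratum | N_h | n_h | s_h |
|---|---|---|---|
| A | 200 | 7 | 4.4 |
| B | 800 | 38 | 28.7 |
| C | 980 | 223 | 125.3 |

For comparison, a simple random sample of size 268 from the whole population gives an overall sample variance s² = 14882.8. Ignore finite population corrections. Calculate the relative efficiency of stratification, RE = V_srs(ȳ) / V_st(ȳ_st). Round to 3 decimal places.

RE ≈ 2.668

V̂(ȳ_st) = Σ W_h² s_h²/n_h, with W_h = N_h/N and N = 1980:
  stratum A: (200/1980)²·4.4²/7 = 0.0282187
  stratum B: (800/1980)²·28.7²/38 = 3.53859
  stratum C: (980/1980)²·125.3²/223 = 17.2472
V_st = 20.814
V_srs = s²/n = 14882.8/268 = 55.5328
Relative efficiency = V_srs / V_st = 55.5328/20.814 = 2.6680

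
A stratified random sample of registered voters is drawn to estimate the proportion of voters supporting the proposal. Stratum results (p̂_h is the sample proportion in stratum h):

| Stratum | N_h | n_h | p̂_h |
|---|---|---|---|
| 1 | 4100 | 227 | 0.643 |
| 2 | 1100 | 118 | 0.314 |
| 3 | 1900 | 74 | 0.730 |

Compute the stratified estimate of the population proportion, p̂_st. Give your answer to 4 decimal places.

p̂_st ≈ 0.6153

N = 7100; stratum weights W_h = N_h/N.
p̂_st = Σ W_h p̂_h = (4100·0.643 + 1100·0.314 + 1900·0.730)/7100 = 0.61531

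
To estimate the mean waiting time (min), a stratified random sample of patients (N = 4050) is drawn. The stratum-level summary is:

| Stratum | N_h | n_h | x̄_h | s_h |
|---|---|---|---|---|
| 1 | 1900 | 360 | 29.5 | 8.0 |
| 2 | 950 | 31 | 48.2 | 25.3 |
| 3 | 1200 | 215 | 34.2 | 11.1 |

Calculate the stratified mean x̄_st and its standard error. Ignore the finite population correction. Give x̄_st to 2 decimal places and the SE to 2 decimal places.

x̄_st = Σ W_h x̄_h = (1900·29.5 + 950·48.2 + 1200·34.2)/4050 = 35.27901
V̂(x̄_st) = Σ W_h² s_h²/n_h, with W_h = N_h/N and N = 4050:
  stratum 1: (1900/4050)²·8.0²/360 = 0.0391268
  stratum 2: (950/4050)²·25.3²/31 = 1.1361
  stratum 3: (1200/4050)²·11.1²/215 = 0.0503107
V̂(x̄_st) = 1.22554
SE(x̄_st) = √1.22554 = 1.10704

x̄_st ≈ 35.28, SE ≈ 1.11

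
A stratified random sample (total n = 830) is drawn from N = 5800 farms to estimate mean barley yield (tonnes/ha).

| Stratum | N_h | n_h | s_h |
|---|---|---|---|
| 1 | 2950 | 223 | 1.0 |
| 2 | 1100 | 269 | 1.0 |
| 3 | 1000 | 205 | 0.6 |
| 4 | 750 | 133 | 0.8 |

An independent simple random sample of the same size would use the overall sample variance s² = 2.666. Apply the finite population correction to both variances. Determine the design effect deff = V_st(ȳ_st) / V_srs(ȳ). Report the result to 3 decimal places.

V̂(ȳ_st) = Σ W_h² (1 − n_h/N_h) s_h²/n_h, with W_h = N_h/N and N = 5800:
  stratum 1: (2950/5800)²·(1 − 223/2950)·1.0²/223 = 0.00107237
  stratum 2: (1100/5800)²·(1 − 269/1100)·1.0²/269 = 0.000101015
  stratum 3: (1000/5800)²·(1 − 205/1000)·0.6²/205 = 4.15011e-05
  stratum 4: (750/5800)²·(1 − 133/750)·0.8²/133 = 6.6194e-05
V_st = 0.00128108
V_srs = (1 − 830/5800)·2.666/830 = 0.00275239
deff = V_st / V_srs = 0.00128108/0.00275239 = 0.4654

deff ≈ 0.465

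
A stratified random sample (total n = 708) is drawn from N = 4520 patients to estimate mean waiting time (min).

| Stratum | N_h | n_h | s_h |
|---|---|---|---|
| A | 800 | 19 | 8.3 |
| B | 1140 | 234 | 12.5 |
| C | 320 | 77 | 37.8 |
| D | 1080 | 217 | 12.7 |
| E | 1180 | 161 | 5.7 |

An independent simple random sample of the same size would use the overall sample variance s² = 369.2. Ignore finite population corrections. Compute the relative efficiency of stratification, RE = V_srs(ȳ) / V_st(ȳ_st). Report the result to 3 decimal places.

RE ≈ 1.708

V̂(ȳ_st) = Σ W_h² s_h²/n_h, with W_h = N_h/N and N = 4520:
  stratum A: (800/4520)²·8.3²/19 = 0.113581
  stratum B: (1140/4520)²·12.5²/234 = 0.0424754
  stratum C: (320/4520)²·37.8²/77 = 0.0930071
  stratum D: (1080/4520)²·12.7²/217 = 0.0424344
  stratum E: (1180/4520)²·5.7²/161 = 0.0137534
V_st = 0.305251
V_srs = s²/n = 369.2/708 = 0.521469
Relative efficiency = V_srs / V_st = 0.521469/0.305251 = 1.7083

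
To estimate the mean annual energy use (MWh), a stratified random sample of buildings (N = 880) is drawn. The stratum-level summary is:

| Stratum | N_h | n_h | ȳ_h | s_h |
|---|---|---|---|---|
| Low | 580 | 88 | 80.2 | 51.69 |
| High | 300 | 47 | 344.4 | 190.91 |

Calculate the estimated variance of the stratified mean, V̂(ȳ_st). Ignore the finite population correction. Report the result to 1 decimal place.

V̂(ȳ_st) ≈ 103.3

V̂(ȳ_st) = Σ W_h² s_h²/n_h, with W_h = N_h/N and N = 880:
  stratum Low: (580/880)²·51.69²/88 = 13.1893
  stratum High: (300/880)²·190.91²/47 = 90.1232
V̂(ȳ_st) = 103.312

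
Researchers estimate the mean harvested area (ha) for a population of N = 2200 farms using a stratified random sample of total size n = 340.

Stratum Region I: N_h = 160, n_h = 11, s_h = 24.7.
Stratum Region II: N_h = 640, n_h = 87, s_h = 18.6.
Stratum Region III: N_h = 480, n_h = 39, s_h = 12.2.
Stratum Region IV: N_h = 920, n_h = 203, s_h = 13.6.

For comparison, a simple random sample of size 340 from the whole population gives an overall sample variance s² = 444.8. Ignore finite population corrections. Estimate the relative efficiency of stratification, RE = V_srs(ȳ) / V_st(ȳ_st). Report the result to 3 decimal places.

V̂(ȳ_st) = Σ W_h² s_h²/n_h, with W_h = N_h/N and N = 2200:
  stratum Region I: (160/2200)²·24.7²/11 = 0.293357
  stratum Region II: (640/2200)²·18.6²/87 = 0.336528
  stratum Region III: (480/2200)²·12.2²/39 = 0.181674
  stratum Region IV: (920/2200)²·13.6²/203 = 0.159335
V_st = 0.970894
V_srs = s²/n = 444.8/340 = 1.30824
Relative efficiency = V_srs / V_st = 1.30824/0.970894 = 1.3475

RE ≈ 1.347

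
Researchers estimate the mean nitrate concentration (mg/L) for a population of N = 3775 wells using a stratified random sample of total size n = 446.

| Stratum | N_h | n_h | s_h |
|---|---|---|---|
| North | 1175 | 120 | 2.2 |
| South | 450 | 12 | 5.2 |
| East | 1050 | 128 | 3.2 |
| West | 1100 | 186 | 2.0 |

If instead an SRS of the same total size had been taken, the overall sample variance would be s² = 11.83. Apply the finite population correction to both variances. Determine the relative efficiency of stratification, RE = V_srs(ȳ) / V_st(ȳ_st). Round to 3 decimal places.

V̂(ȳ_st) = Σ W_h² (1 − n_h/N_h) s_h²/n_h, with W_h = N_h/N and N = 3775:
  stratum North: (1175/3775)²·(1 − 120/1175)·2.2²/120 = 0.00350849
  stratum South: (450/3775)²·(1 − 12/450)·5.2²/12 = 0.0311658
  stratum East: (1050/3775)²·(1 − 128/1050)·3.2²/128 = 0.00543471
  stratum West: (1100/3775)²·(1 − 186/1100)·2.0²/186 = 0.00151723
V_st = 0.0416262
V_srs = (1 − 446/3775)·11.83/446 = 0.0233909
Relative efficiency = V_srs / V_st = 0.0233909/0.0416262 = 0.5619

RE ≈ 0.562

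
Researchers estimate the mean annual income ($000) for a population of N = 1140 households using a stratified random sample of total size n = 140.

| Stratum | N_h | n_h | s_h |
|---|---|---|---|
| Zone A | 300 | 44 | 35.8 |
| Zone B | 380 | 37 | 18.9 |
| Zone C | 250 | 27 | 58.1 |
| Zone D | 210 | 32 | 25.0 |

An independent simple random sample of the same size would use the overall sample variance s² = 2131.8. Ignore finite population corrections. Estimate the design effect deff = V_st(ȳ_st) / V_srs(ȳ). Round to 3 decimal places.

V̂(ȳ_st) = Σ W_h² s_h²/n_h, with W_h = N_h/N and N = 1140:
  stratum Zone A: (300/1140)²·35.8²/44 = 2.01719
  stratum Zone B: (380/1140)²·18.9²/37 = 1.0727
  stratum Zone C: (250/1140)²·58.1²/27 = 6.01255
  stratum Zone D: (210/1140)²·25.0²/32 = 0.662764
V_st = 9.76521
V_srs = s²/n = 2131.8/140 = 15.2271
deff = V_st / V_srs = 9.76521/15.2271 = 0.6413

deff ≈ 0.641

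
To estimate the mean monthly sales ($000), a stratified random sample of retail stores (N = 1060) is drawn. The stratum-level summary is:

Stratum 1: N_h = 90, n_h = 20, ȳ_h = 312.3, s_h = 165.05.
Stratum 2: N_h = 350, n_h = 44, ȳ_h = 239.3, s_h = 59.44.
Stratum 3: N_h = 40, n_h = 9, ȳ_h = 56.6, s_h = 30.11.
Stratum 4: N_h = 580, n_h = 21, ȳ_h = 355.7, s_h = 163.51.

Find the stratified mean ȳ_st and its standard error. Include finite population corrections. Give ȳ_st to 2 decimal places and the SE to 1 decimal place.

ȳ_st ≈ 302.29, SE ≈ 19.6

ȳ_st = Σ W_h ȳ_h = (90·312.3 + 350·239.3 + 40·56.6 + 580·355.7)/1060 = 302.29434
V̂(ȳ_st) = Σ W_h² (1 − n_h/N_h) s_h²/n_h, with W_h = N_h/N and N = 1060:
  stratum 1: (90/1060)²·(1 − 20/90)·165.05²/20 = 7.63712
  stratum 2: (350/1060)²·(1 − 44/350)·59.44²/44 = 7.6539
  stratum 3: (40/1060)²·(1 − 9/40)·30.11²/9 = 0.11117
  stratum 4: (580/1060)²·(1 − 21/580)·163.51²/21 = 367.365
V̂(ȳ_st) = 382.767
SE(ȳ_st) = √382.767 = 19.5644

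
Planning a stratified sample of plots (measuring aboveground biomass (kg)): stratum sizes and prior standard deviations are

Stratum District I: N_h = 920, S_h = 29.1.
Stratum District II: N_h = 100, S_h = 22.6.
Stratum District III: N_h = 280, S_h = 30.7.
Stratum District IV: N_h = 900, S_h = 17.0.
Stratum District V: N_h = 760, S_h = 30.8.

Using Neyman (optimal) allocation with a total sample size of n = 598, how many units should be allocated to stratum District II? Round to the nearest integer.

Neyman allocation: n_h = n · N_h S_h / Σ N_i S_i, with n = 598.
  stratum District I: N_h·S_h = 920·29.1 = 26772.00
  stratum District II: N_h·S_h = 100·22.6 = 2260.00
  stratum District III: N_h·S_h = 280·30.7 = 8596.00
  stratum District IV: N_h·S_h = 900·17.0 = 15300.00
  stratum District V: N_h·S_h = 760·30.8 = 23408.00
Σ N_h S_h = 76336.00
n for stratum District II = 598·2260.00/76336.00 = 17.704 → 18

18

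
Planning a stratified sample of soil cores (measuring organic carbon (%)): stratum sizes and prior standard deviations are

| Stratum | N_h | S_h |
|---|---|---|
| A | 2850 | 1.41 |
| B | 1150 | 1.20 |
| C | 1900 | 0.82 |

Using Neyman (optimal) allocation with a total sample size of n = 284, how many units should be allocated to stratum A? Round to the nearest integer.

Neyman allocation: n_h = n · N_h S_h / Σ N_i S_i, with n = 284.
  stratum A: N_h·S_h = 2850·1.41 = 4018.50
  stratum B: N_h·S_h = 1150·1.20 = 1380.00
  stratum C: N_h·S_h = 1900·0.82 = 1558.00
Σ N_h S_h = 6956.50
n for stratum A = 284·4018.50/6956.50 = 164.056 → 164

164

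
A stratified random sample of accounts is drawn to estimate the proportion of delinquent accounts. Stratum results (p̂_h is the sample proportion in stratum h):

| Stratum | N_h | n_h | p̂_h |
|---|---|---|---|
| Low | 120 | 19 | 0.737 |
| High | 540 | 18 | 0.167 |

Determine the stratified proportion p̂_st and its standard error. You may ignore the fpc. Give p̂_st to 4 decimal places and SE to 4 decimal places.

N = 660; stratum weights W_h = N_h/N.
p̂_st = Σ W_h p̂_h = (120·0.737 + 540·0.167)/660 = 0.27064
V̂(p̂_st) = Σ W_h² p̂_h(1−p̂_h)/(n_h−1):
  stratum Low: (120/660)²·0.737·0.263/18 = 0.00035598
  stratum High: (540/660)²·0.167·0.833/17 = 0.00547788
V̂(p̂_st) = 0.00583386; SE = √V̂ = 0.0763797

p̂_st ≈ 0.2706, SE ≈ 0.0764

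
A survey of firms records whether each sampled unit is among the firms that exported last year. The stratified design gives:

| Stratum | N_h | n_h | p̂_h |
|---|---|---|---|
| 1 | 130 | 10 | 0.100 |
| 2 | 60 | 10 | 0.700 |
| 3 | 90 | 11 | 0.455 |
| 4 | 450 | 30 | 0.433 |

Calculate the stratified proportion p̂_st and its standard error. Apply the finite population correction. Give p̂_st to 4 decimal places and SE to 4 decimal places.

p̂_st ≈ 0.3984, SE ≈ 0.0613

N = 730; stratum weights W_h = N_h/N.
p̂_st = Σ W_h p̂_h = (130·0.100 + 60·0.700 + 90·0.455 + 450·0.433)/730 = 0.39836
V̂(p̂_st) = Σ W_h² (1 − n_h/N_h) p̂_h(1−p̂_h)/(n_h−1):
  stratum 1: (130/730)²·(1 − 10/130)·0.100·0.900/9 = 0.000292738
  stratum 2: (60/730)²·(1 − 10/60)·0.700·0.300/9 = 0.000131357
  stratum 3: (90/730)²·(1 − 11/90)·0.455·0.545/10 = 0.00033085
  stratum 4: (450/730)²·(1 − 30/450)·0.433·0.567/29 = 0.00300254
V̂(p̂_st) = 0.00375749; SE = √V̂ = 0.0612983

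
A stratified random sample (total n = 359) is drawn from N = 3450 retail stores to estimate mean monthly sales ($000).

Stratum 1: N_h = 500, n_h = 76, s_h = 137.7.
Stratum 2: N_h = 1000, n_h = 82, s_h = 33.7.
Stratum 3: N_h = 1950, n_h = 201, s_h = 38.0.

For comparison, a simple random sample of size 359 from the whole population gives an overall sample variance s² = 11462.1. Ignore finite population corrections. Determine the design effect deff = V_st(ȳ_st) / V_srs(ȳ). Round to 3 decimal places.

deff ≈ 0.272

V̂(ȳ_st) = Σ W_h² s_h²/n_h, with W_h = N_h/N and N = 3450:
  stratum 1: (500/3450)²·137.7²/76 = 5.2403
  stratum 2: (1000/3450)²·33.7²/82 = 1.16361
  stratum 3: (1950/3450)²·38.0²/201 = 2.2951
V_st = 8.69901
V_srs = s²/n = 11462.1/359 = 31.9279
deff = V_st / V_srs = 8.69901/31.9279 = 0.2725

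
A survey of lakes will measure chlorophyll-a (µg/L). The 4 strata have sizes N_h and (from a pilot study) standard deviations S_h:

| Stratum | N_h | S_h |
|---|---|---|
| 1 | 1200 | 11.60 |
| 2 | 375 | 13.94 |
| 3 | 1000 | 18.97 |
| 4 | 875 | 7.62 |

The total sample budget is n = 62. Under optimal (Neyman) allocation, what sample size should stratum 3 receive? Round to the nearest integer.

Neyman allocation: n_h = n · N_h S_h / Σ N_i S_i, with n = 62.
  stratum 1: N_h·S_h = 1200·11.60 = 13920.00
  stratum 2: N_h·S_h = 375·13.94 = 5227.50
  stratum 3: N_h·S_h = 1000·18.97 = 18970.00
  stratum 4: N_h·S_h = 875·7.62 = 6667.50
Σ N_h S_h = 44785.00
n for stratum 3 = 62·18970.00/44785.00 = 26.262 → 26

26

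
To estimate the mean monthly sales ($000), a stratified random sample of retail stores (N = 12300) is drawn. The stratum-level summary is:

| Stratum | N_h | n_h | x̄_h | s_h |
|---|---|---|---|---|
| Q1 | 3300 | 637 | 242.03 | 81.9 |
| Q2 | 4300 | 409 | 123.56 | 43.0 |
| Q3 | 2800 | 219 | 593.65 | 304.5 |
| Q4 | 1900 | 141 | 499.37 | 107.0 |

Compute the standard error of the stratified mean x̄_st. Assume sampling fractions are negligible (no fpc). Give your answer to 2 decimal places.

V̂(x̄_st) = Σ W_h² s_h²/n_h, with W_h = N_h/N and N = 12300:
  stratum Q1: (3300/12300)²·81.9²/637 = 0.75796
  stratum Q2: (4300/12300)²·43.0²/409 = 0.55251
  stratum Q3: (2800/12300)²·304.5²/219 = 21.94
  stratum Q4: (1900/12300)²·107.0²/141 = 1.93752
V̂(x̄_st) = 25.188
SE(x̄_st) = √25.188 = 5.01876

SE(x̄_st) ≈ 5.02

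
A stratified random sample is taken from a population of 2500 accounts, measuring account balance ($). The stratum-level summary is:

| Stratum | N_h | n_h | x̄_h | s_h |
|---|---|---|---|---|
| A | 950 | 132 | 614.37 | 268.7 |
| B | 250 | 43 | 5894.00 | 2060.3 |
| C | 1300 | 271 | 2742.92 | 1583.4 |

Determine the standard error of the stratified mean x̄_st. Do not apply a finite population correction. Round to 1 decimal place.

V̂(x̄_st) = Σ W_h² s_h²/n_h, with W_h = N_h/N and N = 2500:
  stratum A: (950/2500)²·268.7²/132 = 78.9821
  stratum B: (250/2500)²·2060.3²/43 = 987.171
  stratum C: (1300/2500)²·1583.4²/271 = 2501.6
V̂(x̄_st) = 3567.76
SE(x̄_st) = √3567.76 = 59.7307

SE(x̄_st) ≈ 59.7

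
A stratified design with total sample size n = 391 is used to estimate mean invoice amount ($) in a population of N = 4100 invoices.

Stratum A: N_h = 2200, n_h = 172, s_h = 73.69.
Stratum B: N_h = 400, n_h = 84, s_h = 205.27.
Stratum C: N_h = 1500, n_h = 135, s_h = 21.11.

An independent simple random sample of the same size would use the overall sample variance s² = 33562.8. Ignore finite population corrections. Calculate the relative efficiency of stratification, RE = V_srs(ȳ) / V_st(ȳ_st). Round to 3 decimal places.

RE ≈ 6.000

V̂(ȳ_st) = Σ W_h² s_h²/n_h, with W_h = N_h/N and N = 4100:
  stratum A: (2200/4100)²·73.69²/172 = 9.09005
  stratum B: (400/4100)²·205.27²/84 = 4.77446
  stratum C: (1500/4100)²·21.11²/135 = 0.441832
V_st = 14.3063
V_srs = s²/n = 33562.8/391 = 85.8384
Relative efficiency = V_srs / V_st = 85.8384/14.3063 = 6.0000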